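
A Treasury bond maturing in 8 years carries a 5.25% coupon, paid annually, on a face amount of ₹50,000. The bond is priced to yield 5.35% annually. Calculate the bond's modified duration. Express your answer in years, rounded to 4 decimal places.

6.3879 years

Periodic yield y = 0.0535. First find Macaulay duration:
  t   CF        PV=CF/(1+0.0535)^t    t·PV
  1     2,625.00     2,491.6944     2,491.6944
  2     2,625.00     2,365.1584     4,730.3168
  3     2,625.00     2,245.0483     6,735.1449
  4     2,625.00     2,131.0378     8,524.1511
  5     2,625.00     2,022.8171    10,114.0853
  6     2,625.00     1,920.0921    11,520.5528
  7     2,625.00     1,822.5839    12,758.0873
  8    52,625.00    34,682.9308   277,463.4463
  Σ                 49,681.3627   334,337.4788
P = 49,681.3627; Macaulay duration = 334,337.4788 / 49,681.3627 = 6.72964 years.
Modified duration = D_Mac / (1 + y) = 6.72964 / 1.0535 = 6.38788 years.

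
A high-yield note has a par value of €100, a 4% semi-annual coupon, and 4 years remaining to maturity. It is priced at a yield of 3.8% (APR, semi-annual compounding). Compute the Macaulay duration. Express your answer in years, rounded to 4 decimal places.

3.7372 years

Periodic yield y = 0.019. Discount each cash flow and weight by its period:
  t   CF        PV=CF/(1+0.019)^t    t·PV
  1         2.00         1.9627         1.9627
  2         2.00         1.9261         3.8522
  3         2.00         1.8902         5.6706
  4         2.00         1.8550         7.4198
  5         2.00         1.8204         9.1018
  6         2.00         1.7864        10.7186
  7         2.00         1.7531        12.2718
  8       102.00        87.7418       701.9347
  Σ                    100.7357       752.9322
Price P = Σ PV = 100.7357.
Macaulay duration = Σ(t·PV) / P = 752.9322 / 100.7357 = 7.47433 half-year periods.
In years: 7.47433 / 2 = 3.73717 years.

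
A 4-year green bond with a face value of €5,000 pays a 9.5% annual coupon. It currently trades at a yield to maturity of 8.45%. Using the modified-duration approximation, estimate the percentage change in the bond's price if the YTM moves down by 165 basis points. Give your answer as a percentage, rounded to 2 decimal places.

+5.35%

Periodic yield y = 0.0845. Modified duration first:
  t   CF        PV=CF/(1+0.0845)^t    t·PV
  1       475.00       437.9899       437.9899
  2       475.00       403.8634       807.7268
  3       475.00       372.3959     1,117.1878
  4     5,475.00     3,957.9099    15,831.6394
  Σ                  5,172.1591    18,194.5439
P = 5,172.1591; D_Mac = 3.51779 yrs; D_mod = 3.51779/(1+0.0845) = 3.24369 yrs.
ΔP/P ≈ -D_mod · Δy = -3.24369 × (-0.0165) = +0.053521 = +5.3521%.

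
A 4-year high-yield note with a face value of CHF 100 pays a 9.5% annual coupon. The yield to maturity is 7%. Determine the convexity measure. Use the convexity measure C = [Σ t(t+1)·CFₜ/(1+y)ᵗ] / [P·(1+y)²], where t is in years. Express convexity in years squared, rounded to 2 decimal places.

14.75

With y = 0.07:
  t   CF        PV=CF/(1+0.07)^t    t·PV        t(t+1)·PV
  1         9.50         8.8785         8.8785          17.7570
  2         9.50         8.2977        16.5953          49.7860
  3         9.50         7.7548        23.2645          93.0580
  4       109.50        83.5370       334.1481       1,670.7405
  Σ                    108.4680       382.8864       1,831.3415
P = 108.4680.
Convexity = Σ t(t+1)·PV / [P·(1+y)²] = 1,831.3415 / (108.4680 × 1.144900) = 14.74688.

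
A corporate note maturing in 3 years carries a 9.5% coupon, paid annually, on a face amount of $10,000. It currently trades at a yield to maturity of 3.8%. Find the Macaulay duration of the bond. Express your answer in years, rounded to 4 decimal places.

2.7659 years

Periodic yield y = 0.038. Discount each cash flow and weight by its year:
  t   CF        PV=CF/(1+0.038)^t    t·PV
  1       950.00       915.2216       915.2216
  2       950.00       881.7164     1,763.4327
  3    10,950.00     9,790.8875    29,372.6624
  Σ                 11,587.8254    32,051.3167
Price P = Σ PV = 11,587.8254.
Macaulay duration = Σ(t·PV) / P = 32,051.3167 / 11,587.8254 = 2.76595 years.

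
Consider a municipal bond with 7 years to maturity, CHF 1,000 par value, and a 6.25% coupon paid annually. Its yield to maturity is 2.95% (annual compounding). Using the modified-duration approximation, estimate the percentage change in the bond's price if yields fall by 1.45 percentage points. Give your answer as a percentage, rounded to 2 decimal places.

+8.44%

Periodic yield y = 0.0295. Modified duration first:
  t   CF        PV=CF/(1+0.0295)^t    t·PV
  1        62.50        60.7091        60.7091
  2        62.50        58.9695       117.9390
  3        62.50        57.2797       171.8392
  4        62.50        55.6384       222.5536
  5        62.50        54.0441       270.2205
  6        62.50        52.4955       314.9729
  7     1,062.50       866.8511     6,067.9574
  Σ                  1,205.9873     7,226.1916
P = 1,205.9873; D_Mac = 5.99193 yrs; D_mod = 5.99193/(1+0.0295) = 5.82023 yrs.
ΔP/P ≈ -D_mod · Δy = -5.82023 × (-0.0145) = +0.084393 = +8.4393%.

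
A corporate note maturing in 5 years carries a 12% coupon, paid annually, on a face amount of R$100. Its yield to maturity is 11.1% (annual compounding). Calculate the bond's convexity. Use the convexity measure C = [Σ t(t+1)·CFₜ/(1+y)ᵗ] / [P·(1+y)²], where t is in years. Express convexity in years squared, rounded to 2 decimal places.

18.25

With y = 0.111:
  t   CF        PV=CF/(1+0.111)^t    t·PV        t(t+1)·PV
  1        12.00        10.8011        10.8011          21.6022
  2        12.00         9.7219        19.4439          58.3317
  3        12.00         8.7506        26.2519         105.0075
  4        12.00         7.8764        31.5054         157.5270
  5       112.00        66.1680       330.8398       1,985.0387
  Σ                    103.3180       418.8420       2,327.5070
P = 103.3180.
Convexity = Σ t(t+1)·PV / [P·(1+y)²] = 2,327.5070 / (103.3180 × 1.234321) = 18.25102.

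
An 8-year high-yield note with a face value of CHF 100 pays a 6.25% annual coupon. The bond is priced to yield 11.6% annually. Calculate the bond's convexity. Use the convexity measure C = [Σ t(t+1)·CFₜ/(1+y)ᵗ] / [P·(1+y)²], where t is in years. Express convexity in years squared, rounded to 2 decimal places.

With y = 0.116:
  t   CF        PV=CF/(1+0.116)^t    t·PV        t(t+1)·PV
  1         6.25         5.6004         5.6004          11.2007
  2         6.25         5.0182        10.0365          30.1095
  3         6.25         4.4966        13.4899          53.9596
  4         6.25         4.0292        16.1170          80.5848
  5         6.25         3.6104        18.0522         108.3129
  6         6.25         3.2352        19.4109         135.8764
  7         6.25         2.8989        20.2922         162.3374
  8       106.25        44.1586       353.2689       3,179.4198
  Σ                     73.0476       456.2678       3,761.8012
P = 73.0476.
Convexity = Σ t(t+1)·PV / [P·(1+y)²] = 3,761.8012 / (73.0476 × 1.245456) = 41.34869.

41.35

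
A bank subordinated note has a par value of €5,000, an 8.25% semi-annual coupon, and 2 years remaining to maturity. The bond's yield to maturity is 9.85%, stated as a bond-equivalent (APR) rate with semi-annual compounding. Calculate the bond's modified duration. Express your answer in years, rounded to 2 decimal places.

1.79 years

Periodic yield y = 0.04925. First find Macaulay duration:
  t   CF        PV=CF/(1+0.04925)^t    t·PV
  1       206.25       196.5690       196.5690
  2       206.25       187.3424       374.6847
  3       206.25       178.5488       535.6465
  4     5,206.25     4,295.4543    17,181.8174
  Σ                  4,857.9145    18,288.7176
P = 4,857.9145; Macaulay duration = 18,288.7176 / 4,857.9145 = 3.76473 half-year periods = 1.88236 years.
Modified duration = D_Mac / (1 + y) = 1.88236 / 1.04925 = 1.79401 years.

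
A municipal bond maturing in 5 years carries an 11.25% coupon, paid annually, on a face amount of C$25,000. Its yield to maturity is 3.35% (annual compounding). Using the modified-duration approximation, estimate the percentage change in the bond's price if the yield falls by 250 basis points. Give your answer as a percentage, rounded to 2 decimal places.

Periodic yield y = 0.0335. Modified duration first:
  t   CF        PV=CF/(1+0.0335)^t    t·PV
  1     2,812.50     2,721.3353     2,721.3353
  2     2,812.50     2,633.1256     5,266.2511
  3     2,812.50     2,547.7751     7,643.3253
  4     2,812.50     2,465.1912     9,860.7648
  5    27,812.50    23,587.8101   117,939.0507
  Σ                 33,955.2373   143,430.7272
P = 33,955.2373; D_Mac = 4.22411 yrs; D_mod = 4.22411/(1+0.0335) = 4.08719 yrs.
ΔP/P ≈ -D_mod · Δy = -4.08719 × (-0.025) = +0.102180 = +10.2180%.

+10.22%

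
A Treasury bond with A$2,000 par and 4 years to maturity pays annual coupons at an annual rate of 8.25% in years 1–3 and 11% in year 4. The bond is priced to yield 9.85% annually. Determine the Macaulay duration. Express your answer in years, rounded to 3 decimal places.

3.562 years

Periodic yield y = 0.0985. Discount each cash flow and weight by its year:
  t   CF        PV=CF/(1+0.0985)^t    t·PV
  1       165.00       150.2048       150.2048
  2       165.00       136.7363       273.4726
  3       165.00       124.4755       373.4264
  4     2,220.00     1,524.5888     6,098.3553
  Σ                  1,936.0054     6,895.4591
Price P = Σ PV = 1,936.0054.
Macaulay duration = Σ(t·PV) / P = 6,895.4591 / 1,936.0054 = 3.56169 years.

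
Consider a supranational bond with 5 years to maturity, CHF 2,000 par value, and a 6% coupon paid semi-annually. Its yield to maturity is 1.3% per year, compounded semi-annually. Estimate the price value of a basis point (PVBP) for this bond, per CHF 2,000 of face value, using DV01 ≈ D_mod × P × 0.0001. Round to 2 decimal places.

Periodic yield y = 0.0065.
  t   CF        PV=CF/(1+0.0065)^t    t·PV
  1        60.00        59.6125        59.6125
  2        60.00        59.2275       118.4551
  3        60.00        58.8450       176.5351
  4        60.00        58.4650       233.8601
  5        60.00        58.0875       290.4373
  6        60.00        57.7123       346.2740
  7        60.00        57.3396       401.3773
  8        60.00        56.9693       455.7545
  9        60.00        56.6014       509.4127
  10    2,060.00     1,930.7650    19,307.6505
  Σ                  2,453.6253    21,899.3691
P = 2,453.6253; D_Mac = 8.92531 half-year periods = 4.46266 yrs; D_mod = 4.43384 yrs.
DV01 ≈ 4.43384 × 2,453.6253 × 0.0001 = 1.087897.

CHF 1.09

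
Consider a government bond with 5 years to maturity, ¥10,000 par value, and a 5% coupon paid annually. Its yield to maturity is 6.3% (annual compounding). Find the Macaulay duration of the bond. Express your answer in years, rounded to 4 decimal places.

4.5312 years

Periodic yield y = 0.063. Discount each cash flow and weight by its year:
  t   CF        PV=CF/(1+0.063)^t    t·PV
  1       500.00       470.3669       470.3669
  2       500.00       442.4900       884.9800
  3       500.00       416.2653     1,248.7959
  4       500.00       391.5948     1,566.3793
  5    10,500.00     7,736.1161    38,680.5803
  Σ                  9,456.8331    42,851.1024
Price P = Σ PV = 9,456.8331.
Macaulay duration = Σ(t·PV) / P = 42,851.1024 / 9,456.8331 = 4.53123 years.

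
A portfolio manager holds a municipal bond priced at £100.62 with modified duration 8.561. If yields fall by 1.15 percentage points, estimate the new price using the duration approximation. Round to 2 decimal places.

Duration approximation: ΔP/P ≈ -D_mod · Δy = -8.561 × (-0.0115) = +0.0984515.
New price ≈ 100.62 × (1 + 0.0984515) = 110.52618993.

£110.53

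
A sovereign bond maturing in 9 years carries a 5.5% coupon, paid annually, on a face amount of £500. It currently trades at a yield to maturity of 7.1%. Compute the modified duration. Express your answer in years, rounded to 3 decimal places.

6.747 years

Periodic yield y = 0.071. First find Macaulay duration:
  t   CF        PV=CF/(1+0.071)^t    t·PV
  1        27.50        25.6769        25.6769
  2        27.50        23.9747        47.9495
  3        27.50        22.3854        67.1561
  4        27.50        20.9014        83.6055
  5        27.50        19.5158        97.5788
  6        27.50        18.2220       109.3320
  7        27.50        17.0140       119.0980
  8        27.50        15.8861       127.0887
  9       527.50       284.5229     2,560.7061
  Σ                    448.0991     3,238.1915
P = 448.0991; Macaulay duration = 3,238.1915 / 448.0991 = 7.22651 years.
Modified duration = D_Mac / (1 + y) = 7.22651 / 1.071 = 6.74744 years.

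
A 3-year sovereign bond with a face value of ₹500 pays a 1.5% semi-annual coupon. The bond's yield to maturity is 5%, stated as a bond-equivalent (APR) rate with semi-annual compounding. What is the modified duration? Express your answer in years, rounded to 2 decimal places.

Periodic yield y = 0.025. First find Macaulay duration:
  t   CF        PV=CF/(1+0.025)^t    t·PV
  1         3.75         3.6585         3.6585
  2         3.75         3.5693         7.1386
  3         3.75         3.4822        10.4467
  4         3.75         3.3973        13.5893
  5         3.75         3.3145        16.5723
  6       503.75       434.3820     2,606.2923
  Σ                    451.8039     2,657.6977
P = 451.8039; Macaulay duration = 2,657.6977 / 451.8039 = 5.88241 half-year periods = 2.94121 years.
Modified duration = D_Mac / (1 + y) = 2.94121 / 1.025 = 2.86947 years.

2.87 years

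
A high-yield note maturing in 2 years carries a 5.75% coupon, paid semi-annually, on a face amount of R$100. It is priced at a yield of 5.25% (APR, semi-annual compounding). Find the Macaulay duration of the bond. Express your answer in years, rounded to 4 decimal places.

1.9181 years

Periodic yield y = 0.02625. Discount each cash flow and weight by its period:
  t   CF        PV=CF/(1+0.02625)^t    t·PV
  1        2.875         2.8015         2.8015
  2        2.875         2.7298         5.4596
  3        2.875         2.6600         7.9799
  4      102.875        92.7464       370.9857
  Σ                    100.9377       387.2267
Price P = Σ PV = 100.9377.
Macaulay duration = Σ(t·PV) / P = 387.2267 / 100.9377 = 3.83630 half-year periods.
In years: 3.83630 / 2 = 1.91815 years.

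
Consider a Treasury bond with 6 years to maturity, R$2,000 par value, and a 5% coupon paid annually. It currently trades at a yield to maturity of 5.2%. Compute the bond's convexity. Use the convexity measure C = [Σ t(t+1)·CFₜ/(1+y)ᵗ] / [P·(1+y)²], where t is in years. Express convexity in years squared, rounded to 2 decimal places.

With y = 0.052:
  t   CF        PV=CF/(1+0.052)^t    t·PV        t(t+1)·PV
  1       100.00        95.0570        95.0570         190.1141
  2       100.00        90.3584       180.7168         542.1504
  3       100.00        85.8920       257.6760       1,030.7042
  4       100.00        81.6464       326.5856       1,632.9280
  5       100.00        77.6106       388.0532       2,328.3194
  6     2,100.00     1,549.2620     9,295.5717      65,069.0021
  Σ                  1,979.8264    10,543.6604      70,793.2181
P = 1,979.8264.
Convexity = Σ t(t+1)·PV / [P·(1+y)²] = 70,793.2181 / (1,979.8264 × 1.106704) = 32.30971.

32.31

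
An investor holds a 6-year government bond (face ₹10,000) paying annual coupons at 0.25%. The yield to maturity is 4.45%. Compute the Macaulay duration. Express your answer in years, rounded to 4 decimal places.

5.9567 years

Periodic yield y = 0.0445. Discount each cash flow and weight by its year:
  t   CF        PV=CF/(1+0.0445)^t    t·PV
  1        25.00        23.9349        23.9349
  2        25.00        22.9152        45.8303
  3        25.00        21.9389        65.8167
  4        25.00        21.0042        84.0168
  5        25.00        20.1093       100.5467
  6    10,025.00     7,720.2918    46,321.7508
  Σ                  7,830.1943    46,641.8962
Price P = Σ PV = 7,830.1943.
Macaulay duration = Σ(t·PV) / P = 46,641.8962 / 7,830.1943 = 5.95667 years.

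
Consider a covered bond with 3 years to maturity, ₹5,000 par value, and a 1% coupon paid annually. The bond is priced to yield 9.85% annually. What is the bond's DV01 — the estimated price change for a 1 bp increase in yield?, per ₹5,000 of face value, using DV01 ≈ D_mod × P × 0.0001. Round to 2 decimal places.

₹1.05

Periodic yield y = 0.0985.
  t   CF        PV=CF/(1+0.0985)^t    t·PV
  1        50.00        45.5166        45.5166
  2        50.00        41.4352        82.8705
  3     5,050.00     3,809.7037    11,429.1110
  Σ                  3,896.6555    11,557.4981
P = 3,896.6555; D_Mac = 2.96600 yrs; D_mod = 2.70005 yrs.
DV01 ≈ 2.70005 × 3,896.6555 × 0.0001 = 1.052116.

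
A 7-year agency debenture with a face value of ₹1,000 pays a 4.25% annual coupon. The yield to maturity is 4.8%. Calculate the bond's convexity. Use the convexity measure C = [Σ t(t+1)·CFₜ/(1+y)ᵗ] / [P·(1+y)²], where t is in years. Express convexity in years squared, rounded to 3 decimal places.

With y = 0.048:
  t   CF        PV=CF/(1+0.048)^t    t·PV        t(t+1)·PV
  1        42.50        40.5534        40.5534          81.1069
  2        42.50        38.6960        77.3921         232.1762
  3        42.50        36.9237       110.7711         443.0843
  4        42.50        35.2325       140.9301         704.6505
  5        42.50        33.6188       168.0941       1,008.5647
  6        42.50        32.0790       192.4742       1,347.3193
  7     1,042.50       750.8395     5,255.8762      42,047.0094
  Σ                    967.9430     5,986.0911      45,863.9113
P = 967.9430.
Convexity = Σ t(t+1)·PV / [P·(1+y)²] = 45,863.9113 / (967.9430 × 1.098304) = 43.14185.

43.142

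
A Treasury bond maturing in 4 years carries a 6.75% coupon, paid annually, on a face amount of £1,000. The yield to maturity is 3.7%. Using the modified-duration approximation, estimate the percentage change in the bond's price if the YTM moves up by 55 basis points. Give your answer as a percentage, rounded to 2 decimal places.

Periodic yield y = 0.037. Modified duration first:
  t   CF        PV=CF/(1+0.037)^t    t·PV
  1        67.50        65.0916        65.0916
  2        67.50        62.7692       125.5383
  3        67.50        60.5296       181.5887
  4     1,067.50       923.1087     3,692.4349
  Σ                  1,111.4991     4,064.6535
P = 1,111.4991; D_Mac = 3.65691 yrs; D_mod = 3.65691/(1+0.037) = 3.52643 yrs.
ΔP/P ≈ -D_mod · Δy = -3.52643 × (+0.0055) = -0.019395 = -1.9395%.

-1.94%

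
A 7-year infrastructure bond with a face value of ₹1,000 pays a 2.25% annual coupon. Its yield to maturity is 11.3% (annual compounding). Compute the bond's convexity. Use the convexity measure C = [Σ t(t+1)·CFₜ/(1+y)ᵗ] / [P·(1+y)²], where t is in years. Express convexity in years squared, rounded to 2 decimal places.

39.96

With y = 0.113:
  t   CF        PV=CF/(1+0.113)^t    t·PV        t(t+1)·PV
  1        22.50        20.2156        20.2156          40.4313
  2        22.50        18.1632        36.3264         108.9792
  3        22.50        16.3191        48.9574         195.8296
  4        22.50        14.6623        58.6492         293.2458
  5        22.50        13.1737        65.8683         395.2100
  6        22.50        11.8362        71.0171         497.1195
  7     1,022.50       483.2782     3,382.9471      27,063.5768
  Σ                    577.6483     3,683.9811      28,594.3922
P = 577.6483.
Convexity = Σ t(t+1)·PV / [P·(1+y)²] = 28,594.3922 / (577.6483 × 1.238769) = 39.96015.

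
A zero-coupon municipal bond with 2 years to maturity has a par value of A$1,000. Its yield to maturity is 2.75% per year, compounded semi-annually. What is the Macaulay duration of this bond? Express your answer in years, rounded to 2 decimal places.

A zero-coupon bond has a single cash flow at maturity, so its Macaulay duration equals its maturity: 2 years.
(Equivalently: 4 semi-annual periods ÷ 2 = 2 years.)

2.00 years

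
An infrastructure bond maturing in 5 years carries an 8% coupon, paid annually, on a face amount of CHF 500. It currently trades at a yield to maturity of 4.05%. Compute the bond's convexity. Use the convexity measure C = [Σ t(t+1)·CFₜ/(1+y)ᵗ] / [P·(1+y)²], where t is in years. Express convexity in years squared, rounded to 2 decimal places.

23.08

With y = 0.0405:
  t   CF        PV=CF/(1+0.0405)^t    t·PV        t(t+1)·PV
  1        40.00        38.4431        38.4431          76.8861
  2        40.00        36.9467        73.8934         221.6803
  3        40.00        35.5086       106.5258         426.1034
  4        40.00        34.1265       136.5060         682.5298
  5       540.00       442.7753     2,213.8763      13,283.2575
  Σ                    587.8001     2,569.2446      14,690.4571
P = 587.8001.
Convexity = Σ t(t+1)·PV / [P·(1+y)²] = 14,690.4571 / (587.8001 × 1.082640) = 23.08455.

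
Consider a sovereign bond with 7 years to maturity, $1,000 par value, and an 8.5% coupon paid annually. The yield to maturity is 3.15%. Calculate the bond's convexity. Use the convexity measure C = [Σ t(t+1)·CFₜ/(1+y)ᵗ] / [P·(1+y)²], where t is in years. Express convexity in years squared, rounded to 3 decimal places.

With y = 0.0315:
  t   CF        PV=CF/(1+0.0315)^t    t·PV        t(t+1)·PV
  1        85.00        82.4043        82.4043         164.8085
  2        85.00        79.8878       159.7756         479.3268
  3        85.00        77.4482       232.3445         929.3782
  4        85.00        75.0831       300.3323       1,501.6613
  5        85.00        72.7902       363.9509       2,183.7053
  6        85.00        70.5673       423.4038       2,963.8268
  7     1,085.00       873.2631     6,112.8417      48,902.7339
  Σ                  1,331.4439     7,675.0531      57,125.4408
P = 1,331.4439.
Convexity = Σ t(t+1)·PV / [P·(1+y)²] = 57,125.4408 / (1,331.4439 × 1.063992) = 40.32443.

40.324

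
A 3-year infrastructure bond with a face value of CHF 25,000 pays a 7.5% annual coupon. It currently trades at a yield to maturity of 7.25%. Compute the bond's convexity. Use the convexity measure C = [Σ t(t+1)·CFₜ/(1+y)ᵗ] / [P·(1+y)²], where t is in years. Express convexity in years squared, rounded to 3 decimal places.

9.491

With y = 0.0725:
  t   CF        PV=CF/(1+0.0725)^t    t·PV        t(t+1)·PV
  1     1,875.00     1,748.2517     1,748.2517       3,496.5035
  2     1,875.00     1,630.0716     3,260.1431       9,780.4294
  3    26,875.00    21,784.9501    65,354.8504     261,419.4017
  Σ                 25,163.2735    70,363.2453     274,696.3346
P = 25,163.2735.
Convexity = Σ t(t+1)·PV / [P·(1+y)²] = 274,696.3346 / (25,163.2735 × 1.150256) = 9.49054.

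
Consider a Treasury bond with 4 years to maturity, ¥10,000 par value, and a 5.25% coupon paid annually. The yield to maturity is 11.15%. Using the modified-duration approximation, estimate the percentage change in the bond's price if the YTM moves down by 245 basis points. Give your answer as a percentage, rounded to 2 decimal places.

Periodic yield y = 0.1115. Modified duration first:
  t   CF        PV=CF/(1+0.1115)^t    t·PV
  1       525.00       472.3347       472.3347
  2       525.00       424.9525       849.9050
  3       525.00       382.3234     1,146.9703
  4    10,525.00     6,895.7933    27,583.1733
  Σ                  8,175.4039    30,052.3832
P = 8,175.4039; D_Mac = 3.67595 yrs; D_mod = 3.67595/(1+0.1115) = 3.30720 yrs.
ΔP/P ≈ -D_mod · Δy = -3.30720 × (-0.0245) = +0.081026 = +8.1026%.

+8.10%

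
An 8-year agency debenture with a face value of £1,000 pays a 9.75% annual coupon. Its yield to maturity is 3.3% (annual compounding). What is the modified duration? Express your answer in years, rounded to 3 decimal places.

6.085 years

Periodic yield y = 0.033. First find Macaulay duration:
  t   CF        PV=CF/(1+0.033)^t    t·PV
  1        97.50        94.3853        94.3853
  2        97.50        91.3701       182.7401
  3        97.50        88.4512       265.3536
  4        97.50        85.6255       342.5022
  5        97.50        82.8902       414.4508
  6        97.50        80.2422       481.4530
  7        97.50        77.6788       543.7514
  8     1,097.50       846.4513     6,771.6101
  Σ                  1,447.0945     9,096.2465
P = 1,447.0945; Macaulay duration = 9,096.2465 / 1,447.0945 = 6.28587 years.
Modified duration = D_Mac / (1 + y) = 6.28587 / 1.033 = 6.08506 years.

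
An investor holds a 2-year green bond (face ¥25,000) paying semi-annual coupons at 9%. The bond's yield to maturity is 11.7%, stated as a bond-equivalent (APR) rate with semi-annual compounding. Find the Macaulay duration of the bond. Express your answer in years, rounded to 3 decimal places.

Periodic yield y = 0.0585. Discount each cash flow and weight by its period:
  t   CF        PV=CF/(1+0.0585)^t    t·PV
  1     1,125.00     1,062.8248     1,062.8248
  2     1,125.00     1,004.0857     2,008.1715
  3     1,125.00       948.5930     2,845.7791
  4    26,125.00    20,810.9952    83,243.9809
  Σ                 23,826.4988    89,160.7563
Price P = Σ PV = 23,826.4988.
Macaulay duration = Σ(t·PV) / P = 89,160.7563 / 23,826.4988 = 3.74208 half-year periods.
In years: 3.74208 / 2 = 1.87104 years.

1.871 years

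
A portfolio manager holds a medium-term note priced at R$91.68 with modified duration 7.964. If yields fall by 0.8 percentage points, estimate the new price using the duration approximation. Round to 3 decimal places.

R$97.521

Duration approximation: ΔP/P ≈ -D_mod · Δy = -7.964 × (-0.008) = +0.063712.
New price ≈ 91.68 × (1 + 0.063712) = 97.52111616.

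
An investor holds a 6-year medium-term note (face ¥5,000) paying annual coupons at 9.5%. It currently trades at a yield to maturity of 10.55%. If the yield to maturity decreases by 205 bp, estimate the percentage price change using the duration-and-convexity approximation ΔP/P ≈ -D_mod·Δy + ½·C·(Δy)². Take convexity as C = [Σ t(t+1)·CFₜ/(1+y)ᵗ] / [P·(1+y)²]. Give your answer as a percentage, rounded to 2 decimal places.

With y = 0.1055:
  t   CF        PV=CF/(1+0.1055)^t    t·PV        t(t+1)·PV
  1       475.00       429.6698       429.6698         859.3397
  2       475.00       388.6656       777.3312       2,331.9937
  3       475.00       351.5745     1,054.7235       4,218.8940
  4       475.00       318.0231     1,272.0923       6,360.4613
  5       475.00       287.6735     1,438.3676       8,630.2054
  6     5,475.00     2,999.3810    17,996.2862     125,974.0037
  Σ                  4,774.9876    22,968.4706     148,374.8978
P = 4,774.9876; D_Mac = 4.81016 yrs; D_mod = 4.35112 yrs; C = 25.42557.
Duration effect: -4.35112 × (-0.0205) = +0.089198
Convexity effect: 0.5 × 25.42557 × (-0.0205)² = +0.0053425
ΔP/P ≈ +0.089198 + 0.0053425 = +0.094541 = +9.4541%.

+9.45%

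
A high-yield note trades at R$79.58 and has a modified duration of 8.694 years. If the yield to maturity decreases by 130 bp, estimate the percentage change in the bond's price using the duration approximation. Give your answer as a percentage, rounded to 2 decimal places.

+11.30%

Duration approximation: ΔP/P ≈ -D_mod · Δy = -8.694 × (-0.013) = +0.113022.
As a percentage: +11.3022%.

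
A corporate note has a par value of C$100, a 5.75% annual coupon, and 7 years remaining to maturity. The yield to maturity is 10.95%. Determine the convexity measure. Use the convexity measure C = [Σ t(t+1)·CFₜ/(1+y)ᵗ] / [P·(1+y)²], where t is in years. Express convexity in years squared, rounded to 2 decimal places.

35.08

With y = 0.1095:
  t   CF        PV=CF/(1+0.1095)^t    t·PV        t(t+1)·PV
  1         5.75         5.1825         5.1825          10.3650
  2         5.75         4.6710         9.3421          28.0262
  3         5.75         4.2100        12.6301          50.5204
  4         5.75         3.7945        15.1781          75.8907
  5         5.75         3.4200        17.1002         102.6012
  6         5.75         3.0825        18.4950         129.4653
  7       105.75        51.0963       357.6739       2,861.3913
  Σ                     75.4569       435.6020       3,258.2602
P = 75.4569.
Convexity = Σ t(t+1)·PV / [P·(1+y)²] = 3,258.2602 / (75.4569 × 1.230990) = 35.07777.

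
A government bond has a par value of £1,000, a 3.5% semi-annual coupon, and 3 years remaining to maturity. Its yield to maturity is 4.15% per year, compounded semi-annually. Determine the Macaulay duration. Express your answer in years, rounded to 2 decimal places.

Periodic yield y = 0.02075. Discount each cash flow and weight by its period:
  t   CF        PV=CF/(1+0.02075)^t    t·PV
  1        17.50        17.1443        17.1443
  2        17.50        16.7957        33.5915
  3        17.50        16.4543        49.3630
  4        17.50        16.1198        64.4793
  5        17.50        15.7921        78.9607
  6     1,017.50       899.5350     5,397.2103
  Σ                    981.8413     5,640.7490
Price P = Σ PV = 981.8413.
Macaulay duration = Σ(t·PV) / P = 5,640.7490 / 981.8413 = 5.74507 half-year periods.
In years: 5.74507 / 2 = 2.87254 years.

2.87 years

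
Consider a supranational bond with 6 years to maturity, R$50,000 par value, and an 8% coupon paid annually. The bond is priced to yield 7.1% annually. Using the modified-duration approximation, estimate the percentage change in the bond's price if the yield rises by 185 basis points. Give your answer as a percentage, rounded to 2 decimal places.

-8.66%

Periodic yield y = 0.071. Modified duration first:
  t   CF        PV=CF/(1+0.071)^t    t·PV
  1     4,000.00     3,734.8273     3,734.8273
  2     4,000.00     3,487.2337     6,974.4673
  3     4,000.00     3,256.0539     9,768.1616
  4     4,000.00     3,040.1997    12,160.7987
  5     4,000.00     2,838.6552    14,193.2758
  6    54,000.00    35,781.3675   214,688.2052
  Σ                 52,138.3371   261,519.7358
P = 52,138.3371; D_Mac = 5.01588 yrs; D_mod = 5.01588/(1+0.071) = 4.68336 yrs.
ΔP/P ≈ -D_mod · Δy = -4.68336 × (+0.0185) = -0.086642 = -8.6642%.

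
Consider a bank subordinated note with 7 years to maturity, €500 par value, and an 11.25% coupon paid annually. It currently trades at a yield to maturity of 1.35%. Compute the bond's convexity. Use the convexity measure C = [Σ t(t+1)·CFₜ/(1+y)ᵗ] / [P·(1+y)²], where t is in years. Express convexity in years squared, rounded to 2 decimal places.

40.27

With y = 0.0135:
  t   CF        PV=CF/(1+0.0135)^t    t·PV        t(t+1)·PV
  1        56.25        55.5007        55.5007         111.0015
  2        56.25        54.7615       109.5229         328.5688
  3        56.25        54.0320       162.0961         648.3843
  4        56.25        53.3123       213.2492       1,066.2462
  5        56.25        52.6022       263.0109       1,578.0655
  6        56.25        51.9015       311.4091       2,179.8635
  7       556.25       506.4117     3,544.8821      28,359.0566
  Σ                    828.5220     4,659.6711      34,271.1864
P = 828.5220.
Convexity = Σ t(t+1)·PV / [P·(1+y)²] = 34,271.1864 / (828.5220 × 1.027182) = 40.26963.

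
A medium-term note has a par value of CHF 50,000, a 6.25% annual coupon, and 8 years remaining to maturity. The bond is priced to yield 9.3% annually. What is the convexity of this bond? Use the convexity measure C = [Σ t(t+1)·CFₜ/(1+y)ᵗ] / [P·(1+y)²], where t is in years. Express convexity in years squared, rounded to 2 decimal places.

44.27

With y = 0.093:
  t   CF        PV=CF/(1+0.093)^t    t·PV        t(t+1)·PV
  1     3,125.00     2,859.1034     2,859.1034       5,718.2068
  2     3,125.00     2,615.8311     5,231.6622      15,694.9866
  3     3,125.00     2,393.2581     7,179.7743      28,719.0971
  4     3,125.00     2,189.6231     8,758.4926      43,792.4628
  5     3,125.00     2,003.3149    10,016.5743      60,099.4457
  6     3,125.00     1,832.8590    10,997.1538      76,980.0769
  7     3,125.00     1,676.9067    11,738.3466      93,906.7726
  8    53,125.00    26,081.8052   208,654.4419   1,877,889.9767
  Σ                 41,652.7014   265,435.5490   2,202,801.0251
P = 41,652.7014.
Convexity = Σ t(t+1)·PV / [P·(1+y)²] = 2,202,801.0251 / (41,652.7014 × 1.194649) = 44.26819.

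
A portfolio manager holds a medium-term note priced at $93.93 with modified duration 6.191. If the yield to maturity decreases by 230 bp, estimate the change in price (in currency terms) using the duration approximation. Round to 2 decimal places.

+$13.37

Duration approximation: ΔP/P ≈ -D_mod · Δy = -6.191 × (-0.023) = +0.142393.
ΔP ≈ 93.93 × (+0.142393) = +13.37497449.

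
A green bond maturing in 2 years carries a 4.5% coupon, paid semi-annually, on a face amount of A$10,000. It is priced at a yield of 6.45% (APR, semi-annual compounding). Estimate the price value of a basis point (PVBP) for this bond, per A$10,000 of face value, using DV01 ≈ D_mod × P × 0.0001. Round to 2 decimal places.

Periodic yield y = 0.03225.
  t   CF        PV=CF/(1+0.03225)^t    t·PV
  1       225.00       217.9705       217.9705
  2       225.00       211.1605       422.3211
  3       225.00       204.5634       613.6901
  4    10,225.00     9,005.8301    36,023.3205
  Σ                  9,639.5245    37,277.3021
P = 9,639.5245; D_Mac = 3.86713 half-year periods = 1.93357 yrs; D_mod = 1.87316 yrs.
DV01 ≈ 1.87316 × 9,639.5245 × 0.0001 = 1.805633.

A$1.81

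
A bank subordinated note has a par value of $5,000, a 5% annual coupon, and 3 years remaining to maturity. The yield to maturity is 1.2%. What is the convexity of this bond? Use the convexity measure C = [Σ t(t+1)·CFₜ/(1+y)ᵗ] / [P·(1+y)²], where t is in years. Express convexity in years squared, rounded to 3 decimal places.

11.026

With y = 0.012:
  t   CF        PV=CF/(1+0.012)^t    t·PV        t(t+1)·PV
  1       250.00       247.0356       247.0356         494.0711
  2       250.00       244.1063       488.2126       1,464.6378
  3     5,250.00     5,065.4469    15,196.3407      60,785.3626
  Σ                  5,556.5888    15,931.5888      62,744.0716
P = 5,556.5888.
Convexity = Σ t(t+1)·PV / [P·(1+y)²] = 62,744.0716 / (5,556.5888 × 1.024144) = 11.02563.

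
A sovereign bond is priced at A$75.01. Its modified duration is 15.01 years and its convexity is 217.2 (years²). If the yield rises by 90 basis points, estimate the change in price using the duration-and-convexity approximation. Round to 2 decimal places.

Duration effect: -D_mod·Δy = -15.01 × (+0.009) = -0.135090
Convexity effect: ½·C·(Δy)² = 0.5 × 217.2 × (0.009)² = +0.0087966
ΔP/P ≈ -0.135090 + 0.0087966 = -0.1262934
ΔP ≈ 75.01 × (-0.1262934) = -9.473267934.

-A$9.47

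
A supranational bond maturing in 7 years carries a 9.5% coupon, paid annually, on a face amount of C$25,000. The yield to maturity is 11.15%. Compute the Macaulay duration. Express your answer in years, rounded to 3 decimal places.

Periodic yield y = 0.1115. Discount each cash flow and weight by its year:
  t   CF        PV=CF/(1+0.1115)^t    t·PV
  1     2,375.00     2,136.7521     2,136.7521
  2     2,375.00     1,922.4041     3,844.8082
  3     2,375.00     1,729.5583     5,188.6750
  4     2,375.00     1,556.0579     6,224.2315
  5     2,375.00     1,399.9621     6,999.8105
  6     2,375.00     1,259.5251     7,557.1503
  7    27,375.00    13,061.3437    91,429.4061
  Σ                 23,065.6033   123,380.8337
Price P = Σ PV = 23,065.6033.
Macaulay duration = Σ(t·PV) / P = 123,380.8337 / 23,065.6033 = 5.34913 years.

5.349 years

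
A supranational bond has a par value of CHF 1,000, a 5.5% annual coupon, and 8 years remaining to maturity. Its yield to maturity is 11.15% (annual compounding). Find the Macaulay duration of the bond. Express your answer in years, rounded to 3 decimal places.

6.397 years

Periodic yield y = 0.1115. Discount each cash flow and weight by its year:
  t   CF        PV=CF/(1+0.1115)^t    t·PV
  1        55.00        49.4827        49.4827
  2        55.00        44.5188        89.0377
  3        55.00        40.0529       120.1588
  4        55.00        36.0350       144.1401
  5        55.00        32.4202       162.1009
  6        55.00        29.1679       175.0077
  7        55.00        26.2420       183.6938
  8     1,055.00       452.8733     3,622.9865
  Σ                    710.7929     4,546.6080
Price P = Σ PV = 710.7929.
Macaulay duration = Σ(t·PV) / P = 4,546.6080 / 710.7929 = 6.39653 years.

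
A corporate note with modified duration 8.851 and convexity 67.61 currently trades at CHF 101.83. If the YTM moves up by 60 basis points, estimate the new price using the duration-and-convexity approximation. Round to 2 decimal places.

Duration effect: -D_mod·Δy = -8.851 × (+0.006) = -0.053106
Convexity effect: ½·C·(Δy)² = 0.5 × 67.61 × (0.006)² = +0.00121698
ΔP/P ≈ -0.053106 + 0.00121698 = -0.05188902
New price ≈ 101.83 × (1 - 0.05188902) = 96.5461410934.

CHF 96.55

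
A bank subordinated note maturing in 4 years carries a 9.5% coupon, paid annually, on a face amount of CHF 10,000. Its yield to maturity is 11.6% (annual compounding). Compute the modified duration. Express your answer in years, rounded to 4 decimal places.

Periodic yield y = 0.116. First find Macaulay duration:
  t   CF        PV=CF/(1+0.116)^t    t·PV
  1       950.00       851.2545       851.2545
  2       950.00       762.7728     1,525.5457
  3       950.00       683.4882     2,050.4646
  4    10,950.00     7,059.2301    28,236.9206
  Σ                  9,356.7457    32,664.1853
P = 9,356.7457; Macaulay duration = 32,664.1853 / 9,356.7457 = 3.49098 years.
Modified duration = D_Mac / (1 + y) = 3.49098 / 1.116 = 3.12812 years.

3.1281 years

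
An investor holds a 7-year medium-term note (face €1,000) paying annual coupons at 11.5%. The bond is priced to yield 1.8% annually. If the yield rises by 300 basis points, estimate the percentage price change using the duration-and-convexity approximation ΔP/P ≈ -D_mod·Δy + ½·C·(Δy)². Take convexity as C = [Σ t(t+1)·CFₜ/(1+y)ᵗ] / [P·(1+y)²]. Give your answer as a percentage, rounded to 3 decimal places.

With y = 0.018:
  t   CF        PV=CF/(1+0.018)^t    t·PV        t(t+1)·PV
  1       115.00       112.9666       112.9666         225.9332
  2       115.00       110.9692       221.9383         665.8149
  3       115.00       109.0070       327.0211       1,308.0844
  4       115.00       107.0796       428.3184       2,141.5919
  5       115.00       105.1862       525.9312       3,155.5873
  6       115.00       103.3264       619.9582       4,339.7075
  7     1,115.00       984.1027     6,888.7189      55,109.7510
  Σ                  1,632.6377     9,124.8527      66,946.4703
P = 1,632.6377; D_Mac = 5.58902 yrs; D_mod = 5.49020 yrs; C = 39.56784.
Duration effect: -5.49020 × (+0.03) = -0.164706
Convexity effect: 0.5 × 39.56784 × (0.03)² = +0.0178055
ΔP/P ≈ -0.164706 + 0.0178055 = -0.146901 = -14.6901%.

-14.690%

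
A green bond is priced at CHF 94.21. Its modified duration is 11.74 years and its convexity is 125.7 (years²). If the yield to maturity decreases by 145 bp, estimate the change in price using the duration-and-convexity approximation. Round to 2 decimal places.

+CHF 17.28

Duration effect: -D_mod·Δy = -11.74 × (-0.0145) = +0.170230
Convexity effect: ½·C·(Δy)² = 0.5 × 125.7 × (-0.0145)² = +0.0132142125
ΔP/P ≈ +0.170230 + 0.0132142125 = +0.1834442125
ΔP ≈ 94.21 × (+0.1834442125) = +17.282279259625.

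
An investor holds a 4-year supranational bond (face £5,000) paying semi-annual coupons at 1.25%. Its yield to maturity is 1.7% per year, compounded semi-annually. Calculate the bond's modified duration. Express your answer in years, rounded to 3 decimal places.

3.880 years

Periodic yield y = 0.0085. First find Macaulay duration:
  t   CF        PV=CF/(1+0.0085)^t    t·PV
  1        31.25        30.9866        30.9866
  2        31.25        30.7254        61.4509
  3        31.25        30.4665        91.3994
  4        31.25        30.2097       120.8388
  5        31.25        29.9551       149.7754
  6        31.25        29.7026       178.2157
  7        31.25        29.4523       206.1659
  8     5,031.25     4,701.8490    37,614.7920
  Σ                  4,913.3472    38,453.6247
P = 4,913.3472; Macaulay duration = 38,453.6247 / 4,913.3472 = 7.82636 half-year periods = 3.91318 years.
Modified duration = D_Mac / (1 + y) = 3.91318 / 1.0085 = 3.88020 years.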